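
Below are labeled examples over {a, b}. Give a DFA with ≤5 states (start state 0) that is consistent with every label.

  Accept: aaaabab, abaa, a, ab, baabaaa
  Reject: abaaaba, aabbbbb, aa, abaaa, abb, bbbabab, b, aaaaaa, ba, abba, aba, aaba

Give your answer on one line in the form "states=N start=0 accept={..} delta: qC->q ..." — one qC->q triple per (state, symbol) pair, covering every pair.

Fold the examples into a partial DFA from state 0: repeatedly fix the first undefined (state, symbol) met by the shortest-then-alphabetical prefix, trying targets in increasing order and rejecting any under which an Accept and a Reject string meet in one state with the same remainder; add a state when all current targets are rejected. Accepting states are where Accept strings end.
a: 0a undefined. 0a->0: no, a/aa meet in 0. Open state 1: 0a->1.
b: 0b undefined. 0b->0: no, a/ba meet in 1. 0b->1: no, a/b meet in 1. Open state 2: 0b->2.
aa: 1a undefined. 1a->0: ok.
ab: 1b undefined. 1b->0: no, abaa/aa meet in 0. 1b->1: no, abaa/abb meet in 1. 1b->2: no, ab/b meet in 2. Open state 3: 1b->3.
ba: 2a undefined. 2a->0: no, aaaabab/b meet in 2. 2a->1: no, a/ba meet in 1. 2a->2: ok.
bb: 2b undefined. 2b->0: no, aaaabab/aa meet in 0. 2b->1: no, baabaaa/aa meet in 0. 2b->2: no, aaaabab/aabbbbb meet in 2. 2b->3: no, baabaaa/abaaa meet in 3 with "aaa" left. Open state 4: 2b->4.
aba: 3a undefined. 3a->0: ok.
abb: 3b undefined. 3b->0: no, abaa/abba meet in 1. 3b->1: no, abaa/abb meet in 1. 3b->2: ok.
bbb: 4b undefined. 4b->0: no, aaaabab/aabbbbb meet in 4. 4b->1: no, aaaabab/bbbabab meet in 4. 4b->2: ok.
baaba: 4a undefined. 4a->0: no, baabaaa/aa meet in 0. 4a->1: no, ab/bbbabab meet in 3. 4a->2: no, aaaabab/bbbabab meet in 4. 4a->3: ok.
All examples now run through 5 states with every (state, symbol) defined. Accept strings end in {1,3,4}, Reject strings end in {0,2}; accept={1,3,4}.

states=5 start=0 accept={1,3,4} delta: 0a->1 0b->2 1a->0 1b->3 2a->2 2b->4 3a->0 3b->2 4a->3 4b->2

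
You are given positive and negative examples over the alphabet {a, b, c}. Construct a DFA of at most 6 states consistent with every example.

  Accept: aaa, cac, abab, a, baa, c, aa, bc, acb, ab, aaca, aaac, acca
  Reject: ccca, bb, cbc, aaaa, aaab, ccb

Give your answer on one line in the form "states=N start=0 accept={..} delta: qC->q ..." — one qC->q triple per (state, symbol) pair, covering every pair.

states=5 start=0 accept={1,2,3} delta: 0a->1 0b->0 0c->2 1a->2 1b->1 1c->1 2a->3 2b->2 2c->4 3a->0 3b->0 3c->1 4a->1 4b->0 4c->3

Grow the machine one transition at a time. Run the examples from 0; the earliest place one falls off (shortest prefix, ties alphabetical) gets sent to the lowest-numbered state that keeps every Accept/Reject pair distinguishable — a pair clashes when both reach the same state with identical unread suffix — and to a fresh state only if none does.
a: 0a undefined. 0a->0: no, aaa/aaaa meet in 0. Open state 1: 0a->1.
b: 0b undefined. 0b->0: ok.
c: 0c undefined. 0c->0: no, a/ccca meet in 1. 0c->1: no, acb/ccb meet in 1 with "cb" left. Open state 2: 0c->2.
aa: 1a undefined. 1a->0: no, baa/bb meet in 0. 1a->1: no, aaa/aaaa meet in 1. 1a->2: ok.
ab: 1b undefined. 1b->0: no, abab/bb meet in 0. 1b->1: ok.
ac: 1c undefined. 1c->0: no, acb/bb meet in 0. 1c->1: ok.
ca: 2a undefined. 2a->0: no, aaa/bb meet in 0. 2a->1: no, aaa/aaab meet in 1. 2a->2: no, aaa/aaaa meet in 2. Open state 3: 2a->3.
cb: 2b undefined. 2b->0: no, abab/bb meet in 0. 2b->1: no, abab/cbc meet in 1. 2b->2: ok.
cc: 2c undefined. 2c->0: no, aaa/ccca meet in 3. 2c->1: no, abab/ccca meet in 2. 2c->2: no, aaa/ccca meet in 3. 2c->3: no, aaa/cbc meet in 3. Open state 4: 2c->4.
cac: 3c undefined. 3c->0: no, cac/bb meet in 0. 3c->1: ok.
ccb: 4b undefined. 4b->0: ok.
ccc: 4c undefined. 4c->0: no, cac/ccca meet in 1. 4c->1: no, abab/ccca meet in 2. 4c->2: no, aaa/ccca meet in 3. 4c->3: ok.
aaaa: 3a undefined. 3a->0: ok.
aaab: 3b undefined. 3b->0: ok.
aaca: 4a undefined. 4a->0: no, aaca/ccca meet in 0. 4a->1: ok.
All examples now run through 5 states with every (state, symbol) defined. Accept strings end in {1,2,3}, Reject strings end in {0,4}; accept={1,2,3}.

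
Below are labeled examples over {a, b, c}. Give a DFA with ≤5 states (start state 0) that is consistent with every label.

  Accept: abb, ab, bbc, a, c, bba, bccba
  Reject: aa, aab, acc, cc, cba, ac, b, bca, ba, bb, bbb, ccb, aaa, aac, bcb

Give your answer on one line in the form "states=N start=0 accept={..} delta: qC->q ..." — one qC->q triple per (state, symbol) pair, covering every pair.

Fold the examples into a partial DFA from state 0: repeatedly fix the first undefined (state, symbol) met by the shortest-then-alphabetical prefix, trying targets in increasing order and rejecting any under which an Accept and a Reject string meet in one state with the same remainder; add a state when all current targets are rejected. Accepting states are where Accept strings end.
a: 0a undefined. 0a->0: no, abb/bb meet in 0 with "bb" left. Open state 1: 0a->1.
b: 0b undefined. 0b->0: no, a/ba meet in 1. 0b->1: no, abb/bbb meet in 1 with "bb" left. Open state 2: 0b->2.
c: 0c undefined. 0c->0: no, c/cc meet in 0. 0c->1: ok.
aa: 1a undefined. 1a->0: no, a/aaa meet in 1. 1a->1: no, ab/aab meet in 1 with "b" left. 1a->2: ok.
ab: 1b undefined. 1b->0: no, abb/aa meet in 2. 1b->1: ok.
ac: 1c undefined. 1c->0: no, abb/acc meet in 1. 1c->1: no, abb/acc meet in 1. 1c->2: ok.
ba: 2a undefined. 2a->0: ok.
bb: 2b undefined. 2b->0: ok.
bc: 2c undefined. 2c->0: no, abb/bca meet in 1. 2c->1: no, abb/acc meet in 1. 2c->2: ok.
All examples now run through 3 states with every (state, symbol) defined. Accept strings end in {1}, Reject strings end in {0,2}; accept={1}.

states=3 start=0 accept={1} delta: 0a->1 0b->2 0c->1 1a->2 1b->1 1c->2 2a->0 2b->0 2c->2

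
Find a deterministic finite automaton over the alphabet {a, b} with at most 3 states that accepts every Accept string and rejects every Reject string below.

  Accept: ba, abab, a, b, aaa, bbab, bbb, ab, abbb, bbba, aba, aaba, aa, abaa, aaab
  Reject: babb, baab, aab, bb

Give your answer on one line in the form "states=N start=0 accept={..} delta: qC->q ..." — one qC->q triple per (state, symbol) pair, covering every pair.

Fold the examples into a partial DFA from state 0: repeatedly fix the first undefined (state, symbol) met by the shortest-then-alphabetical prefix, trying targets in increasing order and rejecting any under which an Accept and a Reject string meet in one state with the same remainder; add a state when all current targets are rejected. Accepting states are where Accept strings end.
a: 0a undefined. 0a->0: no, b/aab meet in 0 with "b" left. Open state 1: 0a->1.
b: 0b undefined. 0b->0: no, b/bb meet in 0. 0b->1: no, ab/bb meet in 1 with "b" left. Open state 2: 0b->2.
aa: 1a undefined. 1a->0: no, b/aab meet in 2. 1a->1: no, ab/aab meet in 1 with "b" left. 1a->2: ok.
ab: 1b undefined. 1b->0: no, abbb/aab meet in 2 with "b" left. 1b->1: no, abab/aab meet in 2 with "b" left. 1b->2: ok.
ba: 2a undefined. 2a->0: no, abab/baab meet in 2. 2a->1: ok.
bb: 2b undefined. 2b->0: ok.
All examples now run through 3 states with every (state, symbol) defined. Accept strings end in {1,2}, Reject strings end in {0}; accept={1,2}.

states=3 start=0 accept={1,2} delta: 0a->1 0b->2 1a->2 1b->2 2a->1 2b->0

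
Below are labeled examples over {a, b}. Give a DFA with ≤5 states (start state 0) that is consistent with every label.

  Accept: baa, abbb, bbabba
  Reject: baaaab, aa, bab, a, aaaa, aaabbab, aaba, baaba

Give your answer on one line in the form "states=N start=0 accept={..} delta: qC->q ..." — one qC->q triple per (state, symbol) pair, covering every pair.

states=4 start=0 accept={1,3} delta: 0a->0 0b->1 1a->2 1b->1 2a->3 2b->2 3a->1 3b->0

State merging on the prefix tree: take the shortest (then alphabetical) example prefix whose next move is undefined and point that move at state 0, else 1, else 2, ...; a target is out if some Accept/Reject pair would then sit in one state with the same input left (inseparable). If every existing state is out, open a new one.
a: 0a undefined. 0a->0: ok.
b: 0b undefined. 0b->0: no, baa/baaaab meet in 0. Open state 1: 0b->1.
ba: 1a undefined. 1a->0: no, baa/aa meet in 0. 1a->1: no, baa/aaba meet in 1. Open state 2: 1a->2.
bb: 1b undefined. 1b->0: no, abbb/aaabbab meet in 1. 1b->1: ok.
baa: 2a undefined. 2a->0: no, baa/aa meet in 0. 2a->1: no, baa/baaaab meet in 1. 2a->2: no, baa/aaba meet in 2. Open state 3: 2a->3.
bab: 2b undefined. 2b->0: no, bbabba/aaba meet in 2. 2b->1: no, abbb/bab meet in 1. 2b->2: ok.
baaa: 3a undefined. 3a->0: no, abbb/baaaab meet in 1. 3a->1: ok.
baab: 3b undefined. 3b->0: ok.
All examples now run through 4 states with every (state, symbol) defined. Accept strings end in {1,3}, Reject strings end in {0,2}; accept={1,3}.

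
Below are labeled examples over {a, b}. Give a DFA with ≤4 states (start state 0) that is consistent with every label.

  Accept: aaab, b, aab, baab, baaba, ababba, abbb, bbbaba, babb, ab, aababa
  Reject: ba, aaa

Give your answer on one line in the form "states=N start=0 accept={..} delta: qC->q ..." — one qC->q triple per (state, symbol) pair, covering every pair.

states=4 start=0 accept={1,3} delta: 0a->0 0b->1 1a->2 1b->0 2a->2 2b->3 3a->1 3b->3

Fold the examples into a partial DFA from state 0: repeatedly fix the first undefined (state, symbol) met by the shortest-then-alphabetical prefix, trying targets in increasing order and rejecting any under which an Accept and a Reject string meet in one state with the same remainder; add a state when all current targets are rejected. Accepting states are where Accept strings end.
a: 0a undefined. 0a->0: ok.
b: 0b undefined. 0b->0: no, aaab/ba meet in 0. Open state 1: 0b->1.
ba: 1a undefined. 1a->0: no, baaba/ba meet in 0. 1a->1: no, aaab/ba meet in 1. Open state 2: 1a->2.
bb: 1b undefined. 1b->0: ok.
baa: 2a undefined. 2a->0: no, baaba/ba meet in 2. 2a->1: no, baab/aaa meet in 0. 2a->2: ok.
bab: 2b undefined. 2b->0: no, baab/aaa meet in 0. 2b->1: no, baaba/ba meet in 2. 2b->2: no, baab/ba meet in 2. Open state 3: 2b->3.
babb: 3b undefined. 3b->0: no, ababba/aaa meet in 0. 3b->1: no, ababba/ba meet in 2. 3b->2: no, ababba/ba meet in 2. 3b->3: ok.
baaba: 3a undefined. 3a->0: no, baaba/aaa meet in 0. 3a->1: ok.
All examples now run through 4 states with every (state, symbol) defined. Accept strings end in {1,3}, Reject strings end in {0,2}; accept={1,3}.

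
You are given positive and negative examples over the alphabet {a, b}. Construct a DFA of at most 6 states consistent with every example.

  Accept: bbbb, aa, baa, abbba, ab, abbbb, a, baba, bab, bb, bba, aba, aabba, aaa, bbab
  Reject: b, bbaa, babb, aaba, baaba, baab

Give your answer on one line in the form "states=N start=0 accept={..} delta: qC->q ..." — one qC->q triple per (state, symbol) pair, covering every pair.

states=6 start=0 accept={0,1,4,5} delta: 0a->1 0b->2 1a->0 1b->0 2a->3 2b->4 3a->0 3b->0 4a->5 4b->1 5a->2 5b->0

State merging on the prefix tree: take the shortest (then alphabetical) example prefix whose next move is undefined and point that move at state 0, else 1, else 2, ...; a target is out if some Accept/Reject pair would then sit in one state with the same input left (inseparable). If every existing state is out, open a new one.
a: 0a undefined. 0a->0: no, ab/b meet in 0 with "b" left. Open state 1: 0a->1.
b: 0b undefined. 0b->0: no, bbbb/b meet in 0. 0b->1: no, a/b meet in 1. Open state 2: 0b->2.
aa: 1a undefined. 1a->0: ok.
ab: 1b undefined. 1b->0: ok.
ba: 2a undefined. 2a->0: no, aa/aaba meet in 0. 2a->1: no, a/aaba meet in 1. 2a->2: no, baa/b meet in 2. Open state 3: 2a->3.
bb: 2b undefined. 2b->0: no, bbbb/bbaa meet in 0. 2b->1: no, bbbb/b meet in 2. 2b->2: no, bbbb/b meet in 2. 2b->3: no, bbbb/babb meet in 3 with "bb" left. Open state 4: 2b->4.
baa: 3a undefined. 3a->0: ok.
bab: 3b undefined. 3b->0: ok.
bba: 4a undefined. 4a->0: no, a/bbaa meet in 1. 4a->1: no, aa/bbaa meet in 0. 4a->2: no, abbba/b meet in 2. 4a->3: no, aa/bbaa meet in 0. 4a->4: no, abbba/bbaa meet in 4. Open state 5: 4a->5.
bbb: 4b undefined. 4b->0: no, bbbb/b meet in 2. 4b->1: ok.
bbaa: 5a undefined. 5a->0: no, bbbb/bbaa meet in 0. 5a->1: no, abbbb/bbaa meet in 1. 5a->2: ok.
bbab: 5b undefined. 5b->0: ok.
All examples now run through 6 states with every (state, symbol) defined. Accept strings end in {0,1,4,5}, Reject strings end in {2,3}; accept={0,1,4,5}.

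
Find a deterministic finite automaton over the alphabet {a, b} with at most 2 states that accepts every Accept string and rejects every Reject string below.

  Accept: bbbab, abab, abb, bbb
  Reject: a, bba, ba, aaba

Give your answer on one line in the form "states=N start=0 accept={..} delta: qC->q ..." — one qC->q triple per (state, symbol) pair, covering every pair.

State merging on the prefix tree: take the shortest (then alphabetical) example prefix whose next move is undefined and point that move at state 0, else 1, else 2, ...; a target is out if some Accept/Reject pair would then sit in one state with the same input left (inseparable). If every existing state is out, open a new one.
a: 0a undefined. 0a->0: ok.
b: 0b undefined. 0b->0: no, bbbab/a meet in 0. Open state 1: 0b->1.
ba: 1a undefined. 1a->0: ok.
bb: 1b undefined. 1b->0: no, abb/a meet in 0. 1b->1: ok.
All examples now run through 2 states with every (state, symbol) defined. Accept strings end in {1}, Reject strings end in {0}; accept={1}.

states=2 start=0 accept={1} delta: 0a->0 0b->1 1a->0 1b->1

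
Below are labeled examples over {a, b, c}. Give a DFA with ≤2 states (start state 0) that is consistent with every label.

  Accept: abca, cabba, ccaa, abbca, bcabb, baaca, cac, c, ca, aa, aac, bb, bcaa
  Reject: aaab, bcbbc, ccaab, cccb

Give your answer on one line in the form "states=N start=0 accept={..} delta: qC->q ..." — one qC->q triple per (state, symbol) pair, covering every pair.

states=2 start=0 accept={0} delta: 0a->0 0b->1 0c->0 1a->0 1b->0 1c->1

Grow the machine one transition at a time. Run the examples from 0; the earliest place one falls off (shortest prefix, ties alphabetical) gets sent to the lowest-numbered state that keeps every Accept/Reject pair distinguishable — a pair clashes when both reach the same state with identical unread suffix — and to a fresh state only if none does.
a: 0a undefined. 0a->0: ok.
b: 0b undefined. 0b->0: no, aa/aaab meet in 0. Open state 1: 0b->1.
c: 0c undefined. 0c->0: ok.
ba: 1a undefined. 1a->0: ok.
bb: 1b undefined. 1b->0: ok.
bc: 1c undefined. 1c->0: no, abca/bcbbc meet in 0. 1c->1: ok.
All examples now run through 2 states with every (state, symbol) defined. Accept strings end in {0}, Reject strings end in {1}; accept={0}.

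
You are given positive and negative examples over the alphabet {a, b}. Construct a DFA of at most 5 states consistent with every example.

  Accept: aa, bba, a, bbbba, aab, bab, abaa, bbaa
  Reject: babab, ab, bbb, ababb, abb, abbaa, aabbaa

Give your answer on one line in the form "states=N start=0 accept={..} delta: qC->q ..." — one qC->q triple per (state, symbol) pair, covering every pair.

states=5 start=0 accept={0,1,2} delta: 0a->1 0b->1 1a->2 1b->3 2a->3 2b->0 3a->0 3b->4 4a->2 4b->0

State merging on the prefix tree: take the shortest (then alphabetical) example prefix whose next move is undefined and point that move at state 0, else 1, else 2, ...; a target is out if some Accept/Reject pair would then sit in one state with the same input left (inseparable). If every existing state is out, open a new one.
a: 0a undefined. 0a->0: no, aab/ab meet in 0 with "b" left. Open state 1: 0a->1.
b: 0b undefined. 0b->0: no, bab/ab meet in 1 with "b" left. 0b->1: ok.
aa: 1a undefined. 1a->0: no, a/babab meet in 1. 1a->1: no, aab/ab meet in 1 with "b" left. Open state 2: 1a->2.
ab: 1b undefined. 1b->0: no, bba/bbb meet in 1. 1b->1: no, a/ab meet in 1. 1b->2: no, aa/ab meet in 2. Open state 3: 1b->3.
aab: 2b undefined. 2b->0: ok.
aba: 3a undefined. 3a->0: ok.
abb: 3b undefined. 3b->0: no, aa/abbaa meet in 2. 3b->1: no, a/bbb meet in 1. 3b->2: no, aa/bbb meet in 2. 3b->3: no, a/abbaa meet in 1. Open state 4: 3b->4.
abba: 4a undefined. 4a->0: no, a/abbaa meet in 1. 4a->1: no, aa/abbaa meet in 2. 4a->2: ok.
bbbb: 4b undefined. 4b->0: ok.
abbaa: 2a undefined. 2a->0: no, bba/abbaa meet in 0. 2a->1: no, a/abbaa meet in 1. 2a->2: no, aa/abbaa meet in 2. 2a->3: ok.
All examples now run through 5 states with every (state, symbol) defined. Accept strings end in {0,1,2}, Reject strings end in {3,4}; accept={0,1,2}.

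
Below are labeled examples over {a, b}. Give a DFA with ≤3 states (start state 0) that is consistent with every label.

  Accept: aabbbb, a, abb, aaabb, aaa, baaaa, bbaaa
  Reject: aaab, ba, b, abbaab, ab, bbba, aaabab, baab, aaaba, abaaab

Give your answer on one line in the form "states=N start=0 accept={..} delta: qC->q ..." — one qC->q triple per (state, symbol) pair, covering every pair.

states=3 start=0 accept={0} delta: 0a->0 0b->1 1a->2 1b->0 2a->0 2b->1

State merging on the prefix tree: take the shortest (then alphabetical) example prefix whose next move is undefined and point that move at state 0, else 1, else 2, ...; a target is out if some Accept/Reject pair would then sit in one state with the same input left (inseparable). If every existing state is out, open a new one.
a: 0a undefined. 0a->0: ok.
b: 0b undefined. 0b->0: no, aabbbb/aaab meet in 0. Open state 1: 0b->1.
ba: 1a undefined. 1a->0: no, a/ba meet in 0. 1a->1: no, abb/aaabab meet in 1 with "b" left. Open state 2: 1a->2.
bb: 1b undefined. 1b->0: ok.
baa: 2a undefined. 2a->0: ok.
aaabab: 2b undefined. 2b->0: no, aabbbb/aaabab meet in 0. 2b->1: ok.
All examples now run through 3 states with every (state, symbol) defined. Accept strings end in {0}, Reject strings end in {1,2}; accept={0}.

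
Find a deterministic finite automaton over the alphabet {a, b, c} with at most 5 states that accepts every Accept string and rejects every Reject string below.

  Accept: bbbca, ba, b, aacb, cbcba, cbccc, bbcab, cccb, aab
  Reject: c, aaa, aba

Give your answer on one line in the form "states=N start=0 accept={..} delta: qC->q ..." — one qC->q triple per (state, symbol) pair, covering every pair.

Fold the examples into a partial DFA from state 0: repeatedly fix the first undefined (state, symbol) met by the shortest-then-alphabetical prefix, trying targets in increasing order and rejecting any under which an Accept and a Reject string meet in one state with the same remainder; add a state when all current targets are rejected. Accepting states are where Accept strings end.
a: 0a undefined. 0a->0: no, ba/aba meet in 0 with "ba" left. Open state 1: 0a->1.
b: 0b undefined. 0b->0: ok.
c: 0c undefined. 0c->0: no, b/c meet in 0. 0c->1: no, ba/c meet in 1. Open state 2: 0c->2.
aa: 1a undefined. 1a->0: no, ba/aaa meet in 1. 1a->1: no, ba/aaa meet in 1. 1a->2: no, bbbca/aaa meet in 2 with "a" left. Open state 3: 1a->3.
ab: 1b undefined. 1b->0: no, ba/aba meet in 1. 1b->1: ok.
cb: 2b undefined. 2b->0: ok.
cc: 2c undefined. 2c->0: no, cbccc/c meet in 2. 2c->1: ok.
aaa: 3a undefined. 3a->0: no, b/aaa meet in 0. 3a->1: no, ba/aaa meet in 1. 3a->2: ok.
aab: 3b undefined. 3b->0: ok.
aac: 3c undefined. 3c->0: ok.
ccc: 1c undefined. 1c->0: ok.
bbca: 2a undefined. 2a->0: ok.
All examples now run through 4 states with every (state, symbol) defined. Accept strings end in {0,1}, Reject strings end in {2,3}; accept={0,1}.

states=4 start=0 accept={0,1} delta: 0a->1 0b->0 0c->2 1a->3 1b->1 1c->0 2a->0 2b->0 2c->1 3a->2 3b->0 3c->0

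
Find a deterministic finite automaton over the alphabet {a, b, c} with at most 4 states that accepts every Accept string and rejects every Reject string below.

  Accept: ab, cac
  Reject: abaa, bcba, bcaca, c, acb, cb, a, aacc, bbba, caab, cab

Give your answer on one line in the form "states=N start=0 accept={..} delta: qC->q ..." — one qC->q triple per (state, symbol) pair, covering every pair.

states=4 start=0 accept={1} delta: 0a->0 0b->1 0c->2 1a->0 1b->0 1c->0 2a->3 2b->0 2c->0 3a->1 3b->0 3c->1

Grow the machine one transition at a time. Run the examples from 0; the earliest place one falls off (shortest prefix, ties alphabetical) gets sent to the lowest-numbered state that keeps every Accept/Reject pair distinguishable — a pair clashes when both reach the same state with identical unread suffix — and to a fresh state only if none does.
a: 0a undefined. 0a->0: ok.
b: 0b undefined. 0b->0: no, ab/abaa meet in 0. Open state 1: 0b->1.
c: 0c undefined. 0c->0: no, ab/acb meet in 1. 0c->1: no, ab/c meet in 1. Open state 2: 0c->2.
bb: 1b undefined. 1b->0: ok.
bc: 1c undefined. 1c->0: ok.
ca: 2a undefined. 2a->0: no, ab/caab meet in 1. 2a->1: no, ab/bcaca meet in 1. 2a->2: no, cac/aacc meet in 2 with "c" left. Open state 3: 2a->3.
cb: 2b undefined. 2b->0: ok.
aba: 1a undefined. 1a->0: ok.
caa: 3a undefined. 3a->0: no, ab/caab meet in 1. 3a->1: ok.
cab: 3b undefined. 3b->0: ok.
cac: 3c undefined. 3c->0: no, cac/abaa meet in 0. 3c->1: ok.
aacc: 2c undefined. 2c->0: ok.
All examples now run through 4 states with every (state, symbol) defined. Accept strings end in {1}, Reject strings end in {0,2,3}; accept={1}.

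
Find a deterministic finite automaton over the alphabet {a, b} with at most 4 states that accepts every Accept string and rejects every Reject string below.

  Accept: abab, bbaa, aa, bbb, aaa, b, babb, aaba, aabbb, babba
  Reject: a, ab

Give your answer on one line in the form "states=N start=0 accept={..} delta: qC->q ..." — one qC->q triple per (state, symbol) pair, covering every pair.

states=4 start=0 accept={0,2} delta: 0a->1 0b->0 1a->2 1b->3 2a->0 2b->1 3a->0 3b->2

State merging on the prefix tree: take the shortest (then alphabetical) example prefix whose next move is undefined and point that move at state 0, else 1, else 2, ...; a target is out if some Accept/Reject pair would then sit in one state with the same input left (inseparable). If every existing state is out, open a new one.
a: 0a undefined. 0a->0: no, aa/a meet in 0. Open state 1: 0a->1.
b: 0b undefined. 0b->0: ok.
aa: 1a undefined. 1a->0: no, aaa/a meet in 1. 1a->1: no, bbaa/a meet in 1. Open state 2: 1a->2.
ab: 1b undefined. 1b->0: no, abab/ab meet in 0. 1b->1: no, babb/a meet in 1. 1b->2: no, bbaa/ab meet in 2. Open state 3: 1b->3.
aaa: 2a undefined. 2a->0: ok.
aab: 2b undefined. 2b->0: no, aaba/a meet in 1. 2b->1: ok.
aba: 3a undefined. 3a->0: ok.
babb: 3b undefined. 3b->0: no, babba/a meet in 1. 3b->1: no, babb/a meet in 1. 3b->2: ok.
All examples now run through 4 states with every (state, symbol) defined. Accept strings end in {0,2}, Reject strings end in {1,3}; accept={0,2}.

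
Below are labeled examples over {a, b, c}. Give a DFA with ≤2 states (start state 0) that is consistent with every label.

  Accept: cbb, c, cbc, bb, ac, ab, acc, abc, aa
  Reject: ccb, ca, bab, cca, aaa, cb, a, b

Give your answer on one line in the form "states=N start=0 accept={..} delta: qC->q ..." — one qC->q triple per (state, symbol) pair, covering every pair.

State merging on the prefix tree: take the shortest (then alphabetical) example prefix whose next move is undefined and point that move at state 0, else 1, else 2, ...; a target is out if some Accept/Reject pair would then sit in one state with the same input left (inseparable). If every existing state is out, open a new one.
a: 0a undefined. 0a->0: no, ab/b meet in 0 with "b" left. Open state 1: 0a->1.
b: 0b undefined. 0b->0: no, bb/b meet in 0. 0b->1: ok.
c: 0c undefined. 0c->0: ok.
aa: 1a undefined. 1a->0: ok.
ab: 1b undefined. 1b->0: ok.
ac: 1c undefined. 1c->0: ok.
All examples now run through 2 states with every (state, symbol) defined. Accept strings end in {0}, Reject strings end in {1}; accept={0}.

states=2 start=0 accept={0} delta: 0a->1 0b->1 0c->0 1a->0 1b->0 1c->0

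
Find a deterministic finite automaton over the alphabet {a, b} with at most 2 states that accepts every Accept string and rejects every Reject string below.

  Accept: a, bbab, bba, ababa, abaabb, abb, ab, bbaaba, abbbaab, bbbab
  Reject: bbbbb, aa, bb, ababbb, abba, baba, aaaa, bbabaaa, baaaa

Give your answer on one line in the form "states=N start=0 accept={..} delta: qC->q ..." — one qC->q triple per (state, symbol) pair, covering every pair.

State merging on the prefix tree: take the shortest (then alphabetical) example prefix whose next move is undefined and point that move at state 0, else 1, else 2, ...; a target is out if some Accept/Reject pair would then sit in one state with the same input left (inseparable). If every existing state is out, open a new one.
a: 0a undefined. 0a->0: no, a/aa meet in 0. Open state 1: 0a->1.
b: 0b undefined. 0b->0: ok.
aa: 1a undefined. 1a->0: ok.
ab: 1b undefined. 1b->0: no, a/abba meet in 1. 1b->1: ok.
All examples now run through 2 states with every (state, symbol) defined. Accept strings end in {1}, Reject strings end in {0}; accept={1}.

states=2 start=0 accept={1} delta: 0a->1 0b->0 1a->0 1b->1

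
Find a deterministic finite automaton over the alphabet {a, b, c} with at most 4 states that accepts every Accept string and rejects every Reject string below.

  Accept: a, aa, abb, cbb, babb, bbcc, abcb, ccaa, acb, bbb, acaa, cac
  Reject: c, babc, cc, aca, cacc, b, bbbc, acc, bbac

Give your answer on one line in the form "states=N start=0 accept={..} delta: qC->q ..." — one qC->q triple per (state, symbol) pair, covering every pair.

states=4 start=0 accept={0,3} delta: 0a->0 0b->1 0c->1 1a->2 1b->3 1c->1 2a->0 2b->1 2c->0 3a->0 3b->0 3c->2

Fold the examples into a partial DFA from state 0: repeatedly fix the first undefined (state, symbol) met by the shortest-then-alphabetical prefix, trying targets in increasing order and rejecting any under which an Accept and a Reject string meet in one state with the same remainder; add a state when all current targets are rejected. Accepting states are where Accept strings end.
a: 0a undefined. 0a->0: ok.
b: 0b undefined. 0b->0: no, a/b meet in 0. Open state 1: 0b->1.
c: 0c undefined. 0c->0: no, a/c meet in 0. 0c->1: ok.
ba: 1a undefined. 1a->0: no, a/aca meet in 0. 1a->1: no, acaa/c meet in 1. Open state 2: 1a->2.
bb: 1b undefined. 1b->0: no, cbb/c meet in 1. 1b->1: no, abb/c meet in 1. 1b->2: no, abb/aca meet in 2. Open state 3: 1b->3.
cc: 1c undefined. 1c->0: no, a/cc meet in 0. 1c->1: ok.
bab: 2b undefined. 2b->0: no, babb/c meet in 1. 2b->1: ok.
bba: 3a undefined. 3a->0: ok.
bbb: 3b undefined. 3b->0: ok.
bbc: 3c undefined. 3c->0: no, bbcc/c meet in 1. 3c->1: no, bbcc/c meet in 1. 3c->2: ok.
cac: 2c undefined. 2c->0: ok.
acaa: 2a undefined. 2a->0: ok.
All examples now run through 4 states with every (state, symbol) defined. Accept strings end in {0,3}, Reject strings end in {1,2}; accept={0,3}.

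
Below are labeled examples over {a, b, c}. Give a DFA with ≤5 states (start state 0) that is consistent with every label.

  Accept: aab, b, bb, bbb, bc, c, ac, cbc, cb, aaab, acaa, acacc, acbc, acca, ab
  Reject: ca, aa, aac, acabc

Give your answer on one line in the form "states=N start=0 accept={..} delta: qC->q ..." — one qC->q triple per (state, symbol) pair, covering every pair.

State merging on the prefix tree: take the shortest (then alphabetical) example prefix whose next move is undefined and point that move at state 0, else 1, else 2, ...; a target is out if some Accept/Reject pair would then sit in one state with the same input left (inseparable). If every existing state is out, open a new one.
a: 0a undefined. 0a->0: no, c/aac meet in 0 with "c" left. Open state 1: 0a->1.
b: 0b undefined. 0b->0: ok.
c: 0c undefined. 0c->0: ok.
aa: 1a undefined. 1a->0: no, aab/aa meet in 0. 1a->1: no, ac/aac meet in 1 with "c" left. Open state 2: 1a->2.
ab: 1b undefined. 1b->0: ok.
ac: 1c undefined. 1c->0: no, b/acabc meet in 0. 1c->1: no, ac/ca meet in 1. 1c->2: no, ac/aa meet in 2. Open state 3: 1c->3.
aaa: 2a undefined. 2a->0: ok.
aab: 2b undefined. 2b->0: ok.
aac: 2c undefined. 2c->0: no, aab/aac meet in 0. 2c->1: ok.
aca: 3a undefined. 3a->0: no, aab/acabc meet in 0. 3a->1: no, aab/acabc meet in 0. 3a->2: no, aab/acabc meet in 0. 3a->3: no, acbc/acabc meet in 3 with "bc" left. Open state 4: 3a->4.
acb: 3b undefined. 3b->0: ok.
acc: 3c undefined. 3c->0: no, acca/ca meet in 1. 3c->1: no, acca/aa meet in 2. 3c->2: ok.
acaa: 4a undefined. 4a->0: ok.
acab: 4b undefined. 4b->0: no, aab/acabc meet in 0. 4b->1: no, ac/acabc meet in 3. 4b->2: ok.
acac: 4c undefined. 4c->0: ok.
All examples now run through 5 states with every (state, symbol) defined. Accept strings end in {0,3}, Reject strings end in {1,2}; accept={0,3}.

states=5 start=0 accept={0,3} delta: 0a->1 0b->0 0c->0 1a->2 1b->0 1c->3 2a->0 2b->0 2c->1 3a->4 3b->0 3c->2 4a->0 4b->2 4c->0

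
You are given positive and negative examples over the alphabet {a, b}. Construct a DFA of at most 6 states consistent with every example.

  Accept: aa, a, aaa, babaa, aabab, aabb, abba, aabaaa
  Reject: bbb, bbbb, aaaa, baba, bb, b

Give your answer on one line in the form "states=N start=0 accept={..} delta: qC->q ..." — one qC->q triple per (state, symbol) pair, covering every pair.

states=4 start=0 accept={1,2,3} delta: 0a->1 0b->0 1a->2 1b->3 2a->3 2b->2 3a->0 3b->1

Grow the machine one transition at a time. Run the examples from 0; the earliest place one falls off (shortest prefix, ties alphabetical) gets sent to the lowest-numbered state that keeps every Accept/Reject pair distinguishable — a pair clashes when both reach the same state with identical unread suffix — and to a fresh state only if none does.
a: 0a undefined. 0a->0: no, aa/aaaa meet in 0. Open state 1: 0a->1.
b: 0b undefined. 0b->0: ok.
aa: 1a undefined. 1a->0: no, aa/bbb meet in 0. 1a->1: no, aa/aaaa meet in 1. Open state 2: 1a->2.
ab: 1b undefined. 1b->0: no, a/baba meet in 1. 1b->1: no, aa/baba meet in 2. 1b->2: no, aaa/baba meet in 2 with "a" left. Open state 3: 1b->3.
aaa: 2a undefined. 2a->0: no, a/aaaa meet in 1. 2a->1: no, aa/aaaa meet in 2. 2a->2: no, aa/aaaa meet in 2. 2a->3: ok.
aab: 2b undefined. 2b->0: no, aabb/bbb meet in 0. 2b->1: no, aabaaa/aaaa meet in 3 with "a" left. 2b->2: ok.
abb: 3b undefined. 3b->0: no, aabab/bbb meet in 0. 3b->1: ok.
aaaa: 3a undefined. 3a->0: ok.
All examples now run through 4 states with every (state, symbol) defined. Accept strings end in {1,2,3}, Reject strings end in {0}; accept={1,2,3}.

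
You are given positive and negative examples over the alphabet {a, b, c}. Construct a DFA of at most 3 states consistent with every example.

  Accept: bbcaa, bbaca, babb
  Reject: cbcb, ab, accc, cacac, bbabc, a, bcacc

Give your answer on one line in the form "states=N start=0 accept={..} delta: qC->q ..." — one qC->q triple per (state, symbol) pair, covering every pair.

Fold the examples into a partial DFA from state 0: repeatedly fix the first undefined (state, symbol) met by the shortest-then-alphabetical prefix, trying targets in increasing order and rejecting any under which an Accept and a Reject string meet in one state with the same remainder; add a state when all current targets are rejected. Accepting states are where Accept strings end.
a: 0a undefined. 0a->0: ok.
b: 0b undefined. 0b->0: no, babb/ab meet in 0. Open state 1: 0b->1.
c: 0c undefined. 0c->0: ok.
ba: 1a undefined. 1a->0: ok.
bb: 1b undefined. 1b->0: no, bbcaa/accc meet in 0. 1b->1: no, bbaca/accc meet in 0. Open state 2: 1b->2.
bc: 1c undefined. 1c->0: ok.
bba: 2a undefined. 2a->0: no, bbaca/accc meet in 0. 2a->1: no, bbaca/accc meet in 0. 2a->2: ok.
bbc: 2c undefined. 2c->0: no, bbcaa/accc meet in 0. 2c->1: no, bbcaa/accc meet in 0. 2c->2: ok.
bbab: 2b undefined. 2b->0: ok.
All examples now run through 3 states with every (state, symbol) defined. Accept strings end in {2}, Reject strings end in {0,1}; accept={2}.

states=3 start=0 accept={2} delta: 0a->0 0b->1 0c->0 1a->0 1b->2 1c->0 2a->2 2b->0 2c->2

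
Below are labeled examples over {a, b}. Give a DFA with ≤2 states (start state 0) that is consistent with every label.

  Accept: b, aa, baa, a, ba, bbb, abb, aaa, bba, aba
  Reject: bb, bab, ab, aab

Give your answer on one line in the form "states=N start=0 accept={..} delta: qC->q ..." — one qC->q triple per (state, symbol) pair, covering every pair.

states=2 start=0 accept={1} delta: 0a->1 0b->1 1a->1 1b->0

Grow the machine one transition at a time. Run the examples from 0; the earliest place one falls off (shortest prefix, ties alphabetical) gets sent to the lowest-numbered state that keeps every Accept/Reject pair distinguishable — a pair clashes when both reach the same state with identical unread suffix — and to a fresh state only if none does.
a: 0a undefined. 0a->0: no, b/ab meet in 0 with "b" left. Open state 1: 0a->1.
b: 0b undefined. 0b->0: no, b/bb meet in 0. 0b->1: ok.
aa: 1a undefined. 1a->0: no, b/bab meet in 1. 1a->1: ok.
ab: 1b undefined. 1b->0: ok.
All examples now run through 2 states with every (state, symbol) defined. Accept strings end in {1}, Reject strings end in {0}; accept={1}.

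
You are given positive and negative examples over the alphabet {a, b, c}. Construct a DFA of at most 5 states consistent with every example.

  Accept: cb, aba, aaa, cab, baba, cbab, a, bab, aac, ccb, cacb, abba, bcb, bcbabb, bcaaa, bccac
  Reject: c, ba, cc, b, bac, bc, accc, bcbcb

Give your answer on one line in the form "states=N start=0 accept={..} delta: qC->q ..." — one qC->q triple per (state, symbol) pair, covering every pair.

State merging on the prefix tree: take the shortest (then alphabetical) example prefix whose next move is undefined and point that move at state 0, else 1, else 2, ...; a target is out if some Accept/Reject pair would then sit in one state with the same input left (inseparable). If every existing state is out, open a new one.
a: 0a undefined. 0a->0: no, aba/ba meet in 0 with "ba" left. Open state 1: 0a->1.
b: 0b undefined. 0b->0: no, a/ba meet in 1. 0b->1: no, a/b meet in 1. Open state 2: 0b->2.
c: 0c undefined. 0c->0: no, cb/b meet in 2. 0c->1: no, a/c meet in 1. 0c->2: ok.
aa: 1a undefined. 1a->0: no, aac/c meet in 2. 1a->1: ok.
ab: 1b undefined. 1b->0: no, abba/ba meet in 2 with "a" left. 1b->1: ok.
ac: 1c undefined. 1c->0: ok.
ba: 2a undefined. 2a->0: no, cab/c meet in 2. 2a->1: no, aba/ba meet in 1. 2a->2: ok.
bc: 2c undefined. 2c->0: no, aac/cc meet in 0. 2c->1: no, aba/cc meet in 1. 2c->2: no, bcaaa/c meet in 2. Open state 3: 2c->3.
cb: 2b undefined. 2b->0: ok.
bca: 3a undefined. 3a->0: ok.
bcb: 3b undefined. 3b->0: no, cb/bcbcb meet in 0. 3b->1: ok.
bcc: 3c undefined. 3c->0: ok.
All examples now run through 4 states with every (state, symbol) defined. Accept strings end in {0,1}, Reject strings end in {2,3}; accept={0,1}.

states=4 start=0 accept={0,1} delta: 0a->1 0b->2 0c->2 1a->1 1b->1 1c->0 2a->2 2b->0 2c->3 3a->0 3b->1 3c->0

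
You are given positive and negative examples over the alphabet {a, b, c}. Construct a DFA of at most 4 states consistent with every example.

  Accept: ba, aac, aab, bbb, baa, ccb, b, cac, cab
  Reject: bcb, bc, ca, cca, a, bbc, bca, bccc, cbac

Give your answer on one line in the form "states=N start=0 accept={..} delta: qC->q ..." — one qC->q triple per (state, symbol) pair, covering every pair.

states=4 start=0 accept={1,2} delta: 0a->0 0b->1 0c->2 1a->1 1b->1 1c->3 2a->0 2b->1 2c->0 3a->0 3b->0 3c->1

Fold the examples into a partial DFA from state 0: repeatedly fix the first undefined (state, symbol) met by the shortest-then-alphabetical prefix, trying targets in increasing order and rejecting any under which an Accept and a Reject string meet in one state with the same remainder; add a state when all current targets are rejected. Accepting states are where Accept strings end.
a: 0a undefined. 0a->0: ok.
b: 0b undefined. 0b->0: no, ba/a meet in 0. Open state 1: 0b->1.
c: 0c undefined. 0c->0: no, aac/ca meet in 0. 0c->1: no, ba/ca meet in 1 with "a" left. Open state 2: 0c->2.
ba: 1a undefined. 1a->0: no, ba/a meet in 0. 1a->1: ok.
bb: 1b undefined. 1b->0: no, aac/bbc meet in 2. 1b->1: ok.
bc: 1c undefined. 1c->0: no, ba/bcb meet in 1. 1c->1: no, ba/bcb meet in 1. 1c->2: no, aac/bc meet in 2. Open state 3: 1c->3.
ca: 2a undefined. 2a->0: ok.
cb: 2b undefined. 2b->0: no, aac/cbac meet in 2. 2b->1: ok.
cc: 2c undefined. 2c->0: ok.
bca: 3a undefined. 3a->0: ok.
bcb: 3b undefined. 3b->0: ok.
bcc: 3c undefined. 3c->0: no, aac/bccc meet in 2. 3c->1: ok.
All examples now run through 4 states with every (state, symbol) defined. Accept strings end in {1,2}, Reject strings end in {0,3}; accept={1,2}.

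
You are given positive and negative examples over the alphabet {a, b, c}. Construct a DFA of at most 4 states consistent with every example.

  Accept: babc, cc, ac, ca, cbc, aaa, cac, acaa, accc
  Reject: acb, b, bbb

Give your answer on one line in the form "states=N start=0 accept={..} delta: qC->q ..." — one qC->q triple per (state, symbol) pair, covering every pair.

states=2 start=0 accept={0} delta: 0a->0 0b->1 0c->0 1a->0 1b->0 1c->0

Grow the machine one transition at a time. Run the examples from 0; the earliest place one falls off (shortest prefix, ties alphabetical) gets sent to the lowest-numbered state that keeps every Accept/Reject pair distinguishable — a pair clashes when both reach the same state with identical unread suffix — and to a fresh state only if none does.
a: 0a undefined. 0a->0: ok.
b: 0b undefined. 0b->0: no, aaa/b meet in 0. Open state 1: 0b->1.
c: 0c undefined. 0c->0: ok.
ba: 1a undefined. 1a->0: ok.
bb: 1b undefined. 1b->0: ok.
cbc: 1c undefined. 1c->0: ok.
All examples now run through 2 states with every (state, symbol) defined. Accept strings end in {0}, Reject strings end in {1}; accept={0}.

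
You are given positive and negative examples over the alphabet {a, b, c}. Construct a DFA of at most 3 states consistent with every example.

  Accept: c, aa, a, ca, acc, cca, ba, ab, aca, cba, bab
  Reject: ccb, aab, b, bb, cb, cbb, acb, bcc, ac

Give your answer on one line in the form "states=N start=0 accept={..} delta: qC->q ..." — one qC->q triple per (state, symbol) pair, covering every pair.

states=3 start=0 accept={1,2} delta: 0a->1 0b->0 0c->2 1a->2 1b->1 1c->0 2a->1 2b->0 2c->0

Fold the examples into a partial DFA from state 0: repeatedly fix the first undefined (state, symbol) met by the shortest-then-alphabetical prefix, trying targets in increasing order and rejecting any under which an Accept and a Reject string meet in one state with the same remainder; add a state when all current targets are rejected. Accepting states are where Accept strings end.
a: 0a undefined. 0a->0: no, c/ac meet in 0 with "c" left. Open state 1: 0a->1.
b: 0b undefined. 0b->0: ok.
c: 0c undefined. 0c->0: no, c/ccb meet in 0. 0c->1: no, ab/cb meet in 1 with "b" left. Open state 2: 0c->2.
aa: 1a undefined. 1a->0: no, aa/aab meet in 0. 1a->1: no, ab/aab meet in 1 with "b" left. 1a->2: ok.
ab: 1b undefined. 1b->0: no, ab/b meet in 0. 1b->1: ok.
ac: 1c undefined. 1c->0: ok.
ca: 2a undefined. 2a->0: no, ca/b meet in 0. 2a->1: ok.
cb: 2b undefined. 2b->0: ok.
cc: 2c undefined. 2c->0: ok.
All examples now run through 3 states with every (state, symbol) defined. Accept strings end in {1,2}, Reject strings end in {0}; accept={1,2}.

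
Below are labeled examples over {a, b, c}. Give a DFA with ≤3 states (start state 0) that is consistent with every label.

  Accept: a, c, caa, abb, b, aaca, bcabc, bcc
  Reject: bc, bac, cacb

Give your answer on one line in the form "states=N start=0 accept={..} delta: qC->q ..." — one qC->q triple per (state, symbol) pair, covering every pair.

states=3 start=0 accept={0,1} delta: 0a->0 0b->1 0c->1 1a->1 1b->0 1c->2 2a->1 2b->2 2c->0

Grow the machine one transition at a time. Run the examples from 0; the earliest place one falls off (shortest prefix, ties alphabetical) gets sent to the lowest-numbered state that keeps every Accept/Reject pair distinguishable — a pair clashes when both reach the same state with identical unread suffix — and to a fresh state only if none does.
a: 0a undefined. 0a->0: ok.
b: 0b undefined. 0b->0: no, c/bc meet in 0 with "c" left. Open state 1: 0b->1.
c: 0c undefined. 0c->0: no, b/cacb meet in 1. 0c->1: ok.
ba: 1a undefined. 1a->0: no, c/bac meet in 1. 1a->1: ok.
bc: 1c undefined. 1c->0: no, a/bc meet in 0. 1c->1: no, c/bc meet in 1. Open state 2: 1c->2.
abb: 1b undefined. 1b->0: ok.
bca: 2a undefined. 2a->0: no, bcabc/bc meet in 2. 2a->1: ok.
bcc: 2c undefined. 2c->0: ok.
cacb: 2b undefined. 2b->0: no, a/cacb meet in 0. 2b->1: no, c/cacb meet in 1. 2b->2: ok.
All examples now run through 3 states with every (state, symbol) defined. Accept strings end in {0,1}, Reject strings end in {2}; accept={0,1}.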